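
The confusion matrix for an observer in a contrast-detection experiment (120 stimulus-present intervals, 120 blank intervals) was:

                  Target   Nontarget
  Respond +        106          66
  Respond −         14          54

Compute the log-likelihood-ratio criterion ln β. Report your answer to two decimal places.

H = 106/120 = 0.8833
FA = 66/120 = 0.5500
z(H) = z(0.8833) = 1.192
z(FA) = z(0.5500) = 0.126
ln β = −½·[z(H)² − z(FA)²] = −0.5 × (1.421 − 0.016) = -0.7025

ln β = -0.70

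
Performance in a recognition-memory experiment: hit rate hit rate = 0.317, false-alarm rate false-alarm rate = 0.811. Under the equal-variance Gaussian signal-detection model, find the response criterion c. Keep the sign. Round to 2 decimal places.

c = -0.20

z(H) = z(0.317) = -0.476
z(FA) = z(0.811) = 0.882
c = −½·[z(H) + z(FA)] = −0.5 × (-0.476 + 0.882) = -0.203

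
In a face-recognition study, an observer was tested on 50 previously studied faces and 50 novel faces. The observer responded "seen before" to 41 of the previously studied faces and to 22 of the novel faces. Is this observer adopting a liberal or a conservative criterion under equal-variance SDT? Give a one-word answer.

liberal

z(H) = 0.915, z(FA) = -0.151
c = −½·(z(H) + z(FA)) = -0.382
c < 0 → liberal criterion (biased toward responding “yes”).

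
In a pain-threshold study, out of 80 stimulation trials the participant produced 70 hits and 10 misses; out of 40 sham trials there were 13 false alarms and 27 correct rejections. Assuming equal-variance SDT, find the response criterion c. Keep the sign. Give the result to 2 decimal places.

c = -0.35

H = 70/80 = 0.8750
FA = 13/40 = 0.3250
Φ⁻¹(H) = Φ⁻¹(0.8750) = 1.150
Φ⁻¹(FA) = Φ⁻¹(0.3250) = -0.454
c = −½·[z(H) + z(FA)] = −0.5 × (1.150 + (-0.454)) = -0.348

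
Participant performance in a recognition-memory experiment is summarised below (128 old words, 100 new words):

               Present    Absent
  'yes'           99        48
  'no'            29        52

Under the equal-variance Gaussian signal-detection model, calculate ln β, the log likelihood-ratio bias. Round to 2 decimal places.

H = 99/128 = 0.7734
FA = 48/100 = 0.4800
Φ⁻¹(H) = Φ⁻¹(0.7734) = 0.750
Φ⁻¹(FA) = Φ⁻¹(0.4800) = -0.050
ln β = −½·[z(H)² − z(FA)²] = −0.5 × (0.563 − 0.003) = -0.280

ln β = -0.28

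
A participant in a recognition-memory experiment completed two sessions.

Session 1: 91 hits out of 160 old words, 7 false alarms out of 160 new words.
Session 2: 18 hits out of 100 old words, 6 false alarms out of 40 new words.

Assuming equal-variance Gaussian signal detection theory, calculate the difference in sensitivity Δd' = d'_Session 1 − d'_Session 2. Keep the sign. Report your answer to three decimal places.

Δd' = 1.761

Session 1: z(0.5687) = 0.1731, z(0.0437) = -1.7093, d' = 1.8824
Session 2: z(0.1800) = -0.9154, z(0.1500) = -1.0364, d' = 0.1210
Δd' = d'_Session 1 − d'_Session 2 = 1.8824 − 0.1210 = 1.7614
Session 1 has the higher sensitivity.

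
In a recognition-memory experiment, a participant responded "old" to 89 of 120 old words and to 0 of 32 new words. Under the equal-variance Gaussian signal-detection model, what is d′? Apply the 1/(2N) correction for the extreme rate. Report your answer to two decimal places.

The false-alarm rate is 0/32 = 0, so apply the 1/(2N) correction: FA → 1/(2·32) = 0.01562.
z(H) = z(0.74167) = 0.649
z(FA) = z(0.01562) = -2.154
d' = 0.649 − (-2.154) = 2.803

d′ = 2.80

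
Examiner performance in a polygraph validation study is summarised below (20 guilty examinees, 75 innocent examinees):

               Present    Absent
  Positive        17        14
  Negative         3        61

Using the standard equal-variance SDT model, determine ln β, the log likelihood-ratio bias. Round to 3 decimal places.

ln β = -0.141

H = 17/20 = 0.8500
FA = 14/75 = 0.1867
z(H) = z(0.8500) = 1.0364
z(FA) = z(0.1867) = -0.8901
ln β = −½·[z(H)² − z(FA)²] = −0.5 × (1.0741 − 0.7923) = -0.1409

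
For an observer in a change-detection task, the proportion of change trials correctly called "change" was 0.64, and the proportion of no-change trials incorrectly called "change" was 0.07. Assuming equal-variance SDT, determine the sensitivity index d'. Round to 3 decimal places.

d' = 1.834

z(H) = z(0.64) = 0.3585
z(FA) = z(0.07) = -1.4758
d' = z(H) − z(FA) = 0.3585 − (-1.4758) = 1.8343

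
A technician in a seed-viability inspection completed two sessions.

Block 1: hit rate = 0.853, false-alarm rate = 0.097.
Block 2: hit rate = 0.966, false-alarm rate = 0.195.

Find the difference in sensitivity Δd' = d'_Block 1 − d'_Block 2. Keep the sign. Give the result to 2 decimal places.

Δd' = -0.34

Block 1: z(0.853) = 1.049, z(0.097) = -1.299, d' = 2.348
Block 2: z(0.966) = 1.825, z(0.195) = -0.860, d' = 2.685
Δd' = d'_Block 1 − d'_Block 2 = 2.348 − 2.685 = -0.337
Block 2 has the higher sensitivity.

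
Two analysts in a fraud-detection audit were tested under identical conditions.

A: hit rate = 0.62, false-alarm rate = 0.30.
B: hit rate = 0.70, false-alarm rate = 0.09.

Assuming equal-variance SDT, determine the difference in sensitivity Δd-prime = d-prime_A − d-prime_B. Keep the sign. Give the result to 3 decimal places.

A: z(0.62) = 0.3055, z(0.30) = -0.5244, d' = 0.8299
B: z(0.70) = 0.5244, z(0.09) = -1.3408, d' = 1.8652
Δd' = d'_A − d'_B = 0.8299 − 1.8652 = -1.0353
B has the higher sensitivity.

Δd-prime = -1.035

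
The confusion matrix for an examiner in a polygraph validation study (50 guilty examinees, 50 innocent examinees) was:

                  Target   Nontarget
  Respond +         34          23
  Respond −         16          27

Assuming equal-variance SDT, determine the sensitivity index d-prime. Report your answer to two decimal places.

d-prime = 0.57

H = 34/50 = 0.6800
FA = 23/50 = 0.4600
z(0.6800) = 0.4677, z(0.4600) = -0.1004
d' = z(H) − z(FA) = 0.4677 − (-0.1004) = 0.5681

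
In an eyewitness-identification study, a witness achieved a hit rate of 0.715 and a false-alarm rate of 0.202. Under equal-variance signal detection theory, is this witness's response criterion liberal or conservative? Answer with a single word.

conservative

z(H) = 0.568, z(FA) = -0.834
c = −½·(z(H) + z(FA)) = 0.133
c > 0 → conservative criterion (biased toward responding “no”).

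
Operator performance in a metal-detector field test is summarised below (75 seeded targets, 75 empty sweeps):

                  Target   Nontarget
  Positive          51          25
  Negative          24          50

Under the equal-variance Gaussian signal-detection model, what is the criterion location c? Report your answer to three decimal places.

H = 51/75 = 0.6800
FA = 25/75 = 0.3333
z(H) = z(0.6800) = 0.4677
z(FA) = z(0.3333) = -0.4308
c = −½·[z(H) + z(FA)] = −0.5 × (0.4677 + (-0.4308)) = -0.01845

c = -0.018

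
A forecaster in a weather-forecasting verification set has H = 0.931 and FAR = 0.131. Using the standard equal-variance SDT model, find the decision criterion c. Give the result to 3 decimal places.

c = -0.181

Φ⁻¹(H) = Φ⁻¹(0.931) = 1.4833
Φ⁻¹(FA) = Φ⁻¹(0.131) = -1.1217
c = −½·[z(H) + z(FA)] = −0.5 × (1.4833 + (-1.1217)) = -0.1808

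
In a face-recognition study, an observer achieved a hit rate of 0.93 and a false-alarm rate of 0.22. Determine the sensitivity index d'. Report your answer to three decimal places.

d' = 2.248

Φ⁻¹(0.93) = 1.4758, Φ⁻¹(0.22) = -0.7722
d' = z(H) − z(FA) = 1.4758 − (-0.7722) = 2.2480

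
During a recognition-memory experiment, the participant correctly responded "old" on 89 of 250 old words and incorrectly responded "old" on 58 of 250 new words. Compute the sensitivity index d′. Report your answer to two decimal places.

d′ = 0.36

H = 89/250 = 0.3560
FA = 58/250 = 0.2320
z(H) = -0.369
z(FA) = -0.732
d' = z(H) − z(FA) = -0.369 − (-0.732) = 0.363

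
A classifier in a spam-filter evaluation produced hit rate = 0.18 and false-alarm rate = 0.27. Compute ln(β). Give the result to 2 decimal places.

z(H) = z(0.18) = -0.915
z(FA) = z(0.27) = -0.613
ln β = −½·[z(H)² − z(FA)²] = −0.5 × (0.837 − 0.376) = -0.2305

ln β = -0.23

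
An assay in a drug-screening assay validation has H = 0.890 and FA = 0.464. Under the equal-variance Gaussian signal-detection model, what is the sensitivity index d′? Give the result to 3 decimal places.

z(H) = 1.2265
z(FA) = -0.0904
d' = z(H) − z(FA) = 1.2265 − (-0.0904) = 1.3169

d′ = 1.317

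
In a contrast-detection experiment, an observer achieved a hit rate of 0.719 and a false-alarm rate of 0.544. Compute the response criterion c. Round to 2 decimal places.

c = -0.35

z(0.719) = 0.580, z(0.544) = 0.111
c = −½·[z(H) + z(FA)] = −0.5 × (0.580 + 0.111) = -0.3455
c < 0: the observer has a liberal response bias.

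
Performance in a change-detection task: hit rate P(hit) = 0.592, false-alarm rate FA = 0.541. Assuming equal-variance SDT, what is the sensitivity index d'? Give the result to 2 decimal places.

z(H) = z(0.592) = 0.2327
z(FA) = z(0.541) = 0.1030
d' = z(H) − z(FA) = 0.2327 − 0.1030 = 0.1297

d' = 0.13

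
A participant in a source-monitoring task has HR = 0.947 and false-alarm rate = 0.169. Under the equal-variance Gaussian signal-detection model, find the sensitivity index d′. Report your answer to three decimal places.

z(H) = 1.6164
z(FA) = -0.9581
d' = z(H) − z(FA) = 1.6164 − (-0.9581) = 2.5745

d′ = 2.575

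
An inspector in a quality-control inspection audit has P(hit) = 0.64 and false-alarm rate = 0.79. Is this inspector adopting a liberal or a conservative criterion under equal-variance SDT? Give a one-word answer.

z(H) = 0.358, z(FA) = 0.806
c = −½·(z(H) + z(FA)) = -0.582
c < 0 → liberal criterion (biased toward responding “yes”).

liberal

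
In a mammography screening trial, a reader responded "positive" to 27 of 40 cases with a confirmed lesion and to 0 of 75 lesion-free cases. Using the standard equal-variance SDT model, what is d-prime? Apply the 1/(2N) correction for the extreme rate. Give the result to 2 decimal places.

The false-alarm rate is 0/75 = 0, so apply the 1/(2N) correction: FA → 1/(2·75) = 0.00667.
z(H) = z(0.67500) = 0.454
z(FA) = z(0.00667) = -2.475
d' = 0.454 − (-2.475) = 2.929

d-prime = 2.93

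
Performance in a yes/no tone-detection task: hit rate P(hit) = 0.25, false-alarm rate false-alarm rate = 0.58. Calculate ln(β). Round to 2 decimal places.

Φ⁻¹(H) = Φ⁻¹(0.25) = -0.674
Φ⁻¹(FA) = Φ⁻¹(0.58) = 0.202
ln β = −½·[z(H)² − z(FA)²] = −0.5 × (0.454 − 0.041) = -0.2065

ln β = -0.21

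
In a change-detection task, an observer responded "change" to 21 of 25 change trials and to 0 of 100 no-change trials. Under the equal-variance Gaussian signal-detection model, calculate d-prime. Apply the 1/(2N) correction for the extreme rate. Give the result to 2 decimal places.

The false-alarm rate is 0/100 = 0, so apply the 1/(2N) correction: FA → 1/(2·100) = 0.00500.
z(H) = z(0.84000) = 0.994
z(FA) = z(0.00500) = -2.576
d' = 0.994 − (-2.576) = 3.570

d-prime = 3.57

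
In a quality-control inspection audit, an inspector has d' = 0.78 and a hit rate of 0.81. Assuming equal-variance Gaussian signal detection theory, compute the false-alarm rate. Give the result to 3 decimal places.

z(hit rate) = z(0.81) = 0.8779
z(FA) = z(H) − d' = 0.8779 − 0.78 = 0.0979
false-alarm rate = Φ(0.0979) = 0.5390

false-alarm rate = 0.539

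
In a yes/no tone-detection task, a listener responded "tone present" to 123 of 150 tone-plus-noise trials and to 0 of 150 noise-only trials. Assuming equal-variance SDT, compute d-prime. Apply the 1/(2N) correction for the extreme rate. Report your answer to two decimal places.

The false-alarm rate is 0/150 = 0, so apply the 1/(2N) correction: FA → 1/(2·150) = 0.00333.
z(H) = z(0.82000) = 0.915
z(FA) = z(0.00333) = -2.713
d' = 0.915 − (-2.713) = 3.628

d-prime = 3.63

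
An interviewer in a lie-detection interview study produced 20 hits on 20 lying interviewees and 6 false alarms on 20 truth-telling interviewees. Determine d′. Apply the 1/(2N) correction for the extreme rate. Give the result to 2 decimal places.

d′ = 2.48

The hit rate is 20/20 = 1, so apply the 1/(2N) correction: H → 1 − 1/(2·20) = 0.97500.
z(H) = z(0.97500) = 1.960
z(FA) = z(0.30000) = -0.524
d' = 1.960 − (-0.524) = 2.484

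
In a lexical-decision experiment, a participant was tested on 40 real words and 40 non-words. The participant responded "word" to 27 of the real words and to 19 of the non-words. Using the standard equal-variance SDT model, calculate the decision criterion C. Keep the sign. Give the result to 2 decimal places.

C = -0.20

H = 27/40 = 0.6750
FA = 19/40 = 0.4750
z(H) = z(0.6750) = 0.4538
z(FA) = z(0.4750) = -0.0627
c = −½·[z(H) + z(FA)] = −0.5 × (0.4538 + (-0.0627)) = -0.19555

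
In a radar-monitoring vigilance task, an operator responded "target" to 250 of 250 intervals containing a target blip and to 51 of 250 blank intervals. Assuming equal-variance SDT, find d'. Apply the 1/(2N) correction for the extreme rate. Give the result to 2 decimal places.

The hit rate is 250/250 = 1, so apply the 1/(2N) correction: H → 1 − 1/(2·250) = 0.99800.
z(H) = z(0.99800) = 2.878
z(FA) = z(0.20400) = -0.827
d' = 2.878 − (-0.827) = 3.705

d' = 3.71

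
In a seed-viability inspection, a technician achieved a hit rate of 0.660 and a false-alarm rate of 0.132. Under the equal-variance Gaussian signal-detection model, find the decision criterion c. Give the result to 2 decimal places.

c = 0.35

z(H) = z(0.660) = 0.412
z(FA) = z(0.132) = -1.117
c = −½·[z(H) + z(FA)] = −0.5 × (0.412 + (-1.117)) = 0.3525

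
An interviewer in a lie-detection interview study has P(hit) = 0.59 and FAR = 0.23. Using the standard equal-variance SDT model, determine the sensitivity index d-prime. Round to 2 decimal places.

d-prime = 0.97

Φ⁻¹(H) = Φ⁻¹(0.59) = 0.2275
Φ⁻¹(FA) = Φ⁻¹(0.23) = -0.7388
d' = z(H) − z(FA) = 0.2275 − (-0.7388) = 0.9663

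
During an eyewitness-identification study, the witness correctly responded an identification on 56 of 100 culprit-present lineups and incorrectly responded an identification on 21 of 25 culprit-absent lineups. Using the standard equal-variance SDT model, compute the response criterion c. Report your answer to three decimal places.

c = -0.573

H = 56/100 = 0.5600
FA = 21/25 = 0.8400
Φ⁻¹(0.5600) = 0.1510, Φ⁻¹(0.8400) = 0.9945
c = −½·[z(H) + z(FA)] = −0.5 × (0.1510 + 0.9945) = -0.57275
c < 0: the witness has a liberal response bias.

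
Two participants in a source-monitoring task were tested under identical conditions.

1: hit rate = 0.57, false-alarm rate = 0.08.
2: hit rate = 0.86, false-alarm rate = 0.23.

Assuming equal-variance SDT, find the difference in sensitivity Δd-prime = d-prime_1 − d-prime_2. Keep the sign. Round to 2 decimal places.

Δd-prime = -0.24

1: z(0.57) = 0.176, z(0.08) = -1.405, d' = 1.581
2: z(0.86) = 1.080, z(0.23) = -0.739, d' = 1.819
Δd' = d'_1 − d'_2 = 1.581 − 1.819 = -0.238
2 has the higher sensitivity.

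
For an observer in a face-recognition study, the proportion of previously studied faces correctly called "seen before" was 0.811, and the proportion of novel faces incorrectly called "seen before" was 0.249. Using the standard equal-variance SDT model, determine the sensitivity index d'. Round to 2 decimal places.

z(0.811) = 0.8816, z(0.249) = -0.6776
d' = z(H) − z(FA) = 0.8816 − (-0.6776) = 1.5592

d' = 1.56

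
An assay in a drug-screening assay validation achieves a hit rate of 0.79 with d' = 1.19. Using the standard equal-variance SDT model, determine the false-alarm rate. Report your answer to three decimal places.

false-alarm rate = 0.351

z(hit rate) = z(0.79) = 0.8064
z(FA) = z(H) − d' = 0.8064 − 1.19 = -0.3836
false-alarm rate = Φ(-0.3836) = 0.3506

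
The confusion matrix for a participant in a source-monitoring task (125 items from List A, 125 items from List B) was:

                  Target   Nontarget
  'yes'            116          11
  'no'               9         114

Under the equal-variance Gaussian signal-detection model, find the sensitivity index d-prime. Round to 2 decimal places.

H = 116/125 = 0.9280
FA = 11/125 = 0.0880
Φ⁻¹(0.9280) = 1.461, Φ⁻¹(0.0880) = -1.353
d' = z(H) − z(FA) = 1.461 − (-1.353) = 2.814

d-prime = 2.81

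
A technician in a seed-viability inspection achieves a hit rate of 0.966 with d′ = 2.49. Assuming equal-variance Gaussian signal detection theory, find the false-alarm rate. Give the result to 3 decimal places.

z(hit rate) = z(0.966) = 1.8250
z(FA) = z(H) − d' = 1.8250 − 2.49 = -0.6650
false-alarm rate = Φ(-0.6650) = 0.2530

false-alarm rate = 0.253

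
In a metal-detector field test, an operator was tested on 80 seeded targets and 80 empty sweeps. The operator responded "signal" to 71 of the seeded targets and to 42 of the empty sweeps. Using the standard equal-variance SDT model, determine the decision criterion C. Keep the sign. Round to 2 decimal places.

C = -0.64

H = 71/80 = 0.8875
FA = 42/80 = 0.5250
z(0.8875) = 1.213, z(0.5250) = 0.063
c = −½·[z(H) + z(FA)] = −0.5 × (1.213 + 0.063) = -0.638
c < 0: the operator has a liberal response bias.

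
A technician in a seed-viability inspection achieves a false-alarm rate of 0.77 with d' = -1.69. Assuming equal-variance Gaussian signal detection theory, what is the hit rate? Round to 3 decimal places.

hit rate = 0.171

z(false-alarm rate) = z(0.77) = 0.7388
z(H) = z(FA) + d' = 0.7388 + (-1.69) = -0.9512
hit rate = Φ(-0.9512) = 0.1708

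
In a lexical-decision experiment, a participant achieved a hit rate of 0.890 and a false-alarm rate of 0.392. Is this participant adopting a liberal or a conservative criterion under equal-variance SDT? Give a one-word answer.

liberal

z(H) = 1.227, z(FA) = -0.274
c = −½·(z(H) + z(FA)) = -0.4765
c < 0 → liberal criterion (biased toward responding “yes”).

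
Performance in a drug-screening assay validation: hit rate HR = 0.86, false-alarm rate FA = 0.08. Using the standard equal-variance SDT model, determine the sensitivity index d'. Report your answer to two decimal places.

d' = 2.49

Φ⁻¹(0.86) = 1.0803, Φ⁻¹(0.08) = -1.4051
d' = z(H) − z(FA) = 1.0803 − (-1.4051) = 2.4854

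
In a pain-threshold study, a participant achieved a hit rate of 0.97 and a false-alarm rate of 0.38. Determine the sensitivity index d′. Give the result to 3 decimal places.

z(0.97) = 1.8808, z(0.38) = -0.3055
d' = z(H) − z(FA) = 1.8808 − (-0.3055) = 2.1863

d′ = 2.186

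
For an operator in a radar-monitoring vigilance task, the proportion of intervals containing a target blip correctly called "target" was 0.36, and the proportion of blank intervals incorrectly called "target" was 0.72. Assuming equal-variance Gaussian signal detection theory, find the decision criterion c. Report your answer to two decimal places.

c = -0.11

Φ⁻¹(H) = Φ⁻¹(0.36) = -0.3585
Φ⁻¹(FA) = Φ⁻¹(0.72) = 0.5828
c = −½·[z(H) + z(FA)] = −0.5 × (-0.3585 + 0.5828) = -0.11215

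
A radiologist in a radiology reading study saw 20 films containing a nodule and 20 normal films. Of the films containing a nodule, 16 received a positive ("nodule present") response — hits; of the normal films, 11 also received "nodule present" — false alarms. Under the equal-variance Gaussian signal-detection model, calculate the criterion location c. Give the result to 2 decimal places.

H = 16/20 = 0.8000
FA = 11/20 = 0.5500
z(H) = z(0.8000) = 0.842
z(FA) = z(0.5500) = 0.126
c = −½·[z(H) + z(FA)] = −0.5 × (0.842 + 0.126) = -0.484

c = -0.48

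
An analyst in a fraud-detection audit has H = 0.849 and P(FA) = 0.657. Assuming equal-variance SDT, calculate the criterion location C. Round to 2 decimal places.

C = -0.72

Φ⁻¹(H) = 1.032
Φ⁻¹(FA) = 0.404
c = −½·[z(H) + z(FA)] = −0.5 × (1.032 + 0.404) = -0.718
c < 0: the analyst has a liberal response bias.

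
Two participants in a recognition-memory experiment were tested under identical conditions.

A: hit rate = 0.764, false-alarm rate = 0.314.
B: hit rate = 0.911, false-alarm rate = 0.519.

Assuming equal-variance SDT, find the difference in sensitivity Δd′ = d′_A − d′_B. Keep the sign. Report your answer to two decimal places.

Δd′ = -0.10

A: z(0.764) = 0.719, z(0.314) = -0.485, d' = 1.204
B: z(0.911) = 1.347, z(0.519) = 0.048, d' = 1.299
Δd' = d'_A − d'_B = 1.204 − 1.299 = -0.095
B has the higher sensitivity.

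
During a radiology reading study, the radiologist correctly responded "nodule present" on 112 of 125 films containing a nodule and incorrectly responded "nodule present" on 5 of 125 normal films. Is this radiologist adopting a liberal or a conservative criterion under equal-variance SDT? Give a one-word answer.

z(H) = 1.259, z(FA) = -1.751
c = −½·(z(H) + z(FA)) = 0.246
c > 0 → conservative criterion (biased toward responding “no”).

conservative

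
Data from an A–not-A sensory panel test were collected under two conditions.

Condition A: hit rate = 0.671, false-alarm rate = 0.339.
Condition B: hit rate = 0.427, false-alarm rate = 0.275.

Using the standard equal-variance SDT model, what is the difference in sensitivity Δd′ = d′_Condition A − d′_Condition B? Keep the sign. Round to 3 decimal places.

Condition A: z(0.671) = 0.4427, z(0.339) = -0.4152, d' = 0.8579
Condition B: z(0.427) = -0.1840, z(0.275) = -0.5978, d' = 0.4138
Δd' = d'_Condition A − d'_Condition B = 0.8579 − 0.4138 = 0.4441
Condition A has the higher sensitivity.

Δd′ = 0.444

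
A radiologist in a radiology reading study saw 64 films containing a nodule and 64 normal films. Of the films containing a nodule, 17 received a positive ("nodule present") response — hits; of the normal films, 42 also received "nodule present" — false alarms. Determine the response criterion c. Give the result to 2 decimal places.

c = 0.11

H = 17/64 = 0.2656
FA = 42/64 = 0.6562
z(H) = -0.6262
z(FA) = 0.4021
c = −½·[z(H) + z(FA)] = −0.5 × (-0.6262 + 0.4021) = 0.11205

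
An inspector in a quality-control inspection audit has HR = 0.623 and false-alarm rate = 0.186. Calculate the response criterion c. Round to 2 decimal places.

z(H) = z(0.623) = 0.313
z(FA) = z(0.186) = -0.893
c = −½·[z(H) + z(FA)] = −0.5 × (0.313 + (-0.893)) = 0.290

c = 0.29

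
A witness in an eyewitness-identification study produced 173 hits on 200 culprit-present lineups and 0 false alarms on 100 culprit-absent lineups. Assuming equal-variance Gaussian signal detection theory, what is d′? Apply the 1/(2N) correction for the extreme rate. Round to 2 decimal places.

The false-alarm rate is 0/100 = 0, so apply the 1/(2N) correction: FA → 1/(2·100) = 0.00500.
z(H) = z(0.86500) = 1.103
z(FA) = z(0.00500) = -2.576
d' = 1.103 − (-2.576) = 3.679

d′ = 3.68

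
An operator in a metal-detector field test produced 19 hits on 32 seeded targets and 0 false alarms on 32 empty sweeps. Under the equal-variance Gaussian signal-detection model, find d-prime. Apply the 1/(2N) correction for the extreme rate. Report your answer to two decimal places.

The false-alarm rate is 0/32 = 0, so apply the 1/(2N) correction: FA → 1/(2·32) = 0.01562.
z(H) = z(0.59375) = 0.237
z(FA) = z(0.01562) = -2.154
d' = 0.237 − (-2.154) = 2.391

d-prime = 2.39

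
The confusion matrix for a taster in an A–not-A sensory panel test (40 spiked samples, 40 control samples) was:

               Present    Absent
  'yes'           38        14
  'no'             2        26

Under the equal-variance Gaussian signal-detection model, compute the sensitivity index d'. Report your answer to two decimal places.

d' = 2.03

H = 38/40 = 0.9500
FA = 14/40 = 0.3500
z(H) = z(0.9500) = 1.645
z(FA) = z(0.3500) = -0.385
d' = z(H) − z(FA) = 1.645 − (-0.385) = 2.030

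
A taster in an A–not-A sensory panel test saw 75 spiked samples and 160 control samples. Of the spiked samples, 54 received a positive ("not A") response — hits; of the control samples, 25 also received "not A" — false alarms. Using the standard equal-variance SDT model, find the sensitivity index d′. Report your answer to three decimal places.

d′ = 1.593

H = 54/75 = 0.7200
FA = 25/160 = 0.1562
z(H) = 0.5828
z(FA) = -1.0102
d' = z(H) − z(FA) = 0.5828 − (-1.0102) = 1.5930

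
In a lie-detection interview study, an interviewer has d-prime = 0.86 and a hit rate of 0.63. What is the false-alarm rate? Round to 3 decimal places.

false-alarm rate = 0.299

z(hit rate) = z(0.63) = 0.3319
z(FA) = z(H) − d' = 0.3319 − 0.86 = -0.5281
false-alarm rate = Φ(-0.5281) = 0.2987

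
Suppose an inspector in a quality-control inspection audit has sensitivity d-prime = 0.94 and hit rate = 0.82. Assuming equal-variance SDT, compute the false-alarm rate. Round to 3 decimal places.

false-alarm rate = 0.490

z(hit rate) = z(0.82) = 0.9154
z(FA) = z(H) − d' = 0.9154 − 0.94 = -0.0246
false-alarm rate = Φ(-0.0246) = 0.4902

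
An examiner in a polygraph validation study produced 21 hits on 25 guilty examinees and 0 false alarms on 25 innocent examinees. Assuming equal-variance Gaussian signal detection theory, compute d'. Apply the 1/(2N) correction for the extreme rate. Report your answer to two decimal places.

The false-alarm rate is 0/25 = 0, so apply the 1/(2N) correction: FA → 1/(2·25) = 0.02000.
z(H) = z(0.84000) = 0.994
z(FA) = z(0.02000) = -2.054
d' = 0.994 − (-2.054) = 3.048

d' = 3.05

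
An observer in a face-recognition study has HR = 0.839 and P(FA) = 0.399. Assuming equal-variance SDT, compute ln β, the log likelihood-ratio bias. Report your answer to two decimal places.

z(H) = z(0.839) = 0.990
z(FA) = z(0.399) = -0.256
ln β = −½·[z(H)² − z(FA)²] = −0.5 × (0.980 − 0.066) = -0.457

ln β = -0.46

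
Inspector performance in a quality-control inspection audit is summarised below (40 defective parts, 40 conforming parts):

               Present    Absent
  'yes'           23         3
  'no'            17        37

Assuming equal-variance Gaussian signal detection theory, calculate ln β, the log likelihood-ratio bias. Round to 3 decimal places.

H = 23/40 = 0.5750
FA = 3/40 = 0.0750
z(H) = z(0.5750) = 0.1891
z(FA) = z(0.0750) = -1.4395
ln β = −½·[z(H)² − z(FA)²] = −0.5 × (0.0358 − 2.0722) = 1.0182

ln β = 1.018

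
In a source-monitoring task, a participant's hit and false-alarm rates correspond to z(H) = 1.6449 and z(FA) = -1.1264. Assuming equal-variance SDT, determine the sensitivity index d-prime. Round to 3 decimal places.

d' = z(H) − z(FA) = 1.6449 − (-1.1264) = 2.7713

d-prime = 2.771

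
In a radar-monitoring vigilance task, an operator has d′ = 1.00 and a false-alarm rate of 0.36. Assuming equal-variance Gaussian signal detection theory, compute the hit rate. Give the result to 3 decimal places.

z(false-alarm rate) = z(0.36) = -0.3585
z(H) = z(FA) + d' = -0.3585 + 1.00 = 0.6415
hit rate = Φ(0.6415) = 0.7394

hit rate = 0.739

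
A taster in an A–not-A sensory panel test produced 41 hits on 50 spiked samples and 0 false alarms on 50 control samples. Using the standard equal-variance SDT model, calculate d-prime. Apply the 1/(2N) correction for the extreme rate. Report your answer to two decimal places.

d-prime = 3.24

The false-alarm rate is 0/50 = 0, so apply the 1/(2N) correction: FA → 1/(2·50) = 0.01000.
z(H) = z(0.82000) = 0.915
z(FA) = z(0.01000) = -2.326
d' = 0.915 − (-2.326) = 3.241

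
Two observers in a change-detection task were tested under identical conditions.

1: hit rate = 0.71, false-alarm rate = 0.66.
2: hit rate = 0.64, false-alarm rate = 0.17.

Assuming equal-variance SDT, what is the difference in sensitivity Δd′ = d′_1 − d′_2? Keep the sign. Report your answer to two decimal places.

1: z(0.71) = 0.553, z(0.66) = 0.412, d' = 0.141
2: z(0.64) = 0.358, z(0.17) = -0.954, d' = 1.312
Δd' = d'_1 − d'_2 = 0.141 − 1.312 = -1.171
2 has the higher sensitivity.

Δd′ = -1.17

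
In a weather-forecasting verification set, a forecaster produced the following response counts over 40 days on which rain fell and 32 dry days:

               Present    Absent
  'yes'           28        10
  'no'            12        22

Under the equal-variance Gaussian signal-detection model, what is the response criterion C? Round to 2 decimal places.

H = 28/40 = 0.7000
FA = 10/32 = 0.3125
Φ⁻¹(H) = Φ⁻¹(0.7000) = 0.524
Φ⁻¹(FA) = Φ⁻¹(0.3125) = -0.489
c = −½·[z(H) + z(FA)] = −0.5 × (0.524 + (-0.489)) = -0.0175

C = -0.02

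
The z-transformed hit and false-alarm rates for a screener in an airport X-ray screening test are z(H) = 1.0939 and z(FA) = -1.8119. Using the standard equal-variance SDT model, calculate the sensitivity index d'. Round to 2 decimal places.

d' = 2.91

d' = z(H) − z(FA) = 1.0939 − (-1.8119) = 2.9058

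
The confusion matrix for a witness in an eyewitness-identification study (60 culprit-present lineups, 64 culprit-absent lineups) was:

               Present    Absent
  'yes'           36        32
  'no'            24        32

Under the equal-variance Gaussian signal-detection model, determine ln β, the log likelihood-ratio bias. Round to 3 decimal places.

H = 36/60 = 0.6000
FA = 32/64 = 0.5000
z(H) = 0.2533
z(FA) = 0.0000
ln β = −½·[z(H)² − z(FA)²] = −0.5 × (0.0642 − 0.0000) = -0.0321

ln β = -0.032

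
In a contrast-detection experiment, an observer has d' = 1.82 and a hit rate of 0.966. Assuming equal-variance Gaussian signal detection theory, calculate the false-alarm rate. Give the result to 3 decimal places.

z(hit rate) = z(0.966) = 1.8250
z(FA) = z(H) − d' = 1.8250 − 1.82 = 0.0050
false-alarm rate = Φ(0.0050) = 0.5020

false-alarm rate = 0.502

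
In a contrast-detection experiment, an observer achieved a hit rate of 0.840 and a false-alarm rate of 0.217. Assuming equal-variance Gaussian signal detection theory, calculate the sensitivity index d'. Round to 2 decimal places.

d' = 1.78

z(0.840) = 0.9945, z(0.217) = -0.7824
d' = z(H) − z(FA) = 0.9945 − (-0.7824) = 1.7769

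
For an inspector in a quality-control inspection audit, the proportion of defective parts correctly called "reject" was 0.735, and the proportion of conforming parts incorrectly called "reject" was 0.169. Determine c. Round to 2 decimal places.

z(0.735) = 0.628, z(0.169) = -0.958
c = −½·[z(H) + z(FA)] = −0.5 × (0.628 + (-0.958)) = 0.165

c = 0.17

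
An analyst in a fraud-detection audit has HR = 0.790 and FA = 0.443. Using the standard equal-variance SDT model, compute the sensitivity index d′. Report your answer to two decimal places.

d′ = 0.95

Φ⁻¹(0.790) = 0.806, Φ⁻¹(0.443) = -0.143
d' = z(H) − z(FA) = 0.806 − (-0.143) = 0.949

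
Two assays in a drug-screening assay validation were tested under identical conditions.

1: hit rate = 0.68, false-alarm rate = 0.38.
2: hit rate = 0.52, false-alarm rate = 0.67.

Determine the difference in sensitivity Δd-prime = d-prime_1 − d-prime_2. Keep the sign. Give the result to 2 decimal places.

1: z(0.68) = 0.468, z(0.38) = -0.305, d' = 0.773
2: z(0.52) = 0.050, z(0.67) = 0.440, d' = -0.390
Δd' = d'_1 − d'_2 = 0.773 − (-0.390) = 1.163
1 has the higher sensitivity.

Δd-prime = 1.16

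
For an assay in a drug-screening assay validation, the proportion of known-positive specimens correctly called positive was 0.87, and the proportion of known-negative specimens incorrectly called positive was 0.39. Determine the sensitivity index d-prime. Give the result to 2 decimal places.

Φ⁻¹(0.87) = 1.1264, Φ⁻¹(0.39) = -0.2793
d' = z(H) − z(FA) = 1.1264 − (-0.2793) = 1.4057

d-prime = 1.41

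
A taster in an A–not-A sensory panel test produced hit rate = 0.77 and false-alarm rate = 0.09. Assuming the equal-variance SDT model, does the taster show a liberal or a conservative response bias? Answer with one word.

z(H) = 0.739, z(FA) = -1.341
c = −½·(z(H) + z(FA)) = 0.301
c > 0 → conservative criterion (biased toward responding “no”).

conservative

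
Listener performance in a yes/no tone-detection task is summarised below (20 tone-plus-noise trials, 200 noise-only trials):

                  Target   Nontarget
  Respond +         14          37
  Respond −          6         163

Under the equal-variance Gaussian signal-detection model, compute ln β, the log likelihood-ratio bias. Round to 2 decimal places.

H = 14/20 = 0.7000
FA = 37/200 = 0.1850
Φ⁻¹(H) = Φ⁻¹(0.7000) = 0.524
Φ⁻¹(FA) = Φ⁻¹(0.1850) = -0.896
ln β = −½·[z(H)² − z(FA)²] = −0.5 × (0.275 − 0.803) = 0.264

ln β = 0.26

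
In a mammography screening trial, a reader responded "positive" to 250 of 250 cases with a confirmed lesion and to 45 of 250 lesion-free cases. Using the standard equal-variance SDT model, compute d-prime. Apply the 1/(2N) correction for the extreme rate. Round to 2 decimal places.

The hit rate is 250/250 = 1, so apply the 1/(2N) correction: H → 1 − 1/(2·250) = 0.99800.
z(H) = z(0.99800) = 2.878
z(FA) = z(0.18000) = -0.915
d' = 2.878 − (-0.915) = 3.793

d-prime = 3.79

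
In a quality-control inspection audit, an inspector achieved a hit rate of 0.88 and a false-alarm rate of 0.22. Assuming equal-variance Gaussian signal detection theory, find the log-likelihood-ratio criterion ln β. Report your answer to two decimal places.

ln β = -0.39

Φ⁻¹(H) = Φ⁻¹(0.88) = 1.175
Φ⁻¹(FA) = Φ⁻¹(0.22) = -0.772
ln β = −½·[z(H)² − z(FA)²] = −0.5 × (1.381 − 0.596) = -0.3925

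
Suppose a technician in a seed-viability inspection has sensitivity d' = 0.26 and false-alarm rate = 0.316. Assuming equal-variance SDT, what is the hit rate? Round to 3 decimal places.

hit rate = 0.413

z(false-alarm rate) = z(0.316) = -0.4789
z(H) = z(FA) + d' = -0.4789 + 0.26 = -0.2189
hit rate = Φ(-0.2189) = 0.4134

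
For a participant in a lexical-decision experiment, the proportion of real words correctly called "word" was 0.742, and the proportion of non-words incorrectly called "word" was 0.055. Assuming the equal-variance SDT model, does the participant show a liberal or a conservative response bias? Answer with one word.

z(H) = 0.650, z(FA) = -1.598
c = −½·(z(H) + z(FA)) = 0.474
c > 0 → conservative criterion (biased toward responding “no”).

conservative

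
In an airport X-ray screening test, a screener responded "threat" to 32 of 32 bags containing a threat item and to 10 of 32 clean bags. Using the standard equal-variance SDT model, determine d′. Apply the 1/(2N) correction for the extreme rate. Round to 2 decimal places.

d′ = 2.64

The hit rate is 32/32 = 1, so apply the 1/(2N) correction: H → 1 − 1/(2·32) = 0.98438.
z(H) = z(0.98438) = 2.154
z(FA) = z(0.31250) = -0.489
d' = 2.154 − (-0.489) = 2.643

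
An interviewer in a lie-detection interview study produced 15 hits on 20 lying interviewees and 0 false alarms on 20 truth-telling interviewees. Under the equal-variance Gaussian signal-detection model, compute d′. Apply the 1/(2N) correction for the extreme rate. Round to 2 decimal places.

The false-alarm rate is 0/20 = 0, so apply the 1/(2N) correction: FA → 1/(2·20) = 0.02500.
z(H) = z(0.75000) = 0.674
z(FA) = z(0.02500) = -1.960
d' = 0.674 − (-1.960) = 2.634

d′ = 2.63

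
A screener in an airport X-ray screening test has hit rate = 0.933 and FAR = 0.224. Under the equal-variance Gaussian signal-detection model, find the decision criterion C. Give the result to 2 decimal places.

z(0.933) = 1.4985, z(0.224) = -0.7588
c = −½·[z(H) + z(FA)] = −0.5 × (1.4985 + (-0.7588)) = -0.36985

C = -0.37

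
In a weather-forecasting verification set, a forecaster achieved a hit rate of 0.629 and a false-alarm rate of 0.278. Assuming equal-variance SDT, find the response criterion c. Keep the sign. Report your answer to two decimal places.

c = 0.13

z(H) = 0.3292
z(FA) = -0.5888
c = −½·[z(H) + z(FA)] = −0.5 × (0.3292 + (-0.5888)) = 0.1298
c > 0: the forecaster has a conservative response bias.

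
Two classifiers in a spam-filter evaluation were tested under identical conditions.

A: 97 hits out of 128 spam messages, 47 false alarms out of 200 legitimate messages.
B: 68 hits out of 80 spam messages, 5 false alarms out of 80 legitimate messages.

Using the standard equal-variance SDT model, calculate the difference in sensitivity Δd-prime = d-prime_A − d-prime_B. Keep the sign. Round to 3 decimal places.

Δd-prime = -1.149

A: z(0.7578) = 0.6992, z(0.2350) = -0.7225, d' = 1.4217
B: z(0.8500) = 1.0364, z(0.0625) = -1.5341, d' = 2.5705
Δd' = d'_A − d'_B = 1.4217 − 2.5705 = -1.1488
B has the higher sensitivity.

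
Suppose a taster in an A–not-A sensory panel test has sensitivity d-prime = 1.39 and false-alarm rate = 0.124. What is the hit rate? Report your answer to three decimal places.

z(false-alarm rate) = z(0.124) = -1.1552
z(H) = z(FA) + d' = -1.1552 + 1.39 = 0.2348
hit rate = Φ(0.2348) = 0.5928

hit rate = 0.593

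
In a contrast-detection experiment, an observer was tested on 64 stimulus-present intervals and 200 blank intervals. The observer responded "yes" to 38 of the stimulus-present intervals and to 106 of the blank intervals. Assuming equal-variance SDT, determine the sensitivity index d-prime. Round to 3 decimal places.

H = 38/64 = 0.5938
FA = 106/200 = 0.5300
z(0.5938) = 0.2373, z(0.5300) = 0.0753
d' = z(H) − z(FA) = 0.2373 − 0.0753 = 0.1620

d-prime = 0.162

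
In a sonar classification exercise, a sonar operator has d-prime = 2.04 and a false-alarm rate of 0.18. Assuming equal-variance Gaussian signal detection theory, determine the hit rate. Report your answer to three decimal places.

hit rate = 0.870

z(false-alarm rate) = z(0.18) = -0.9154
z(H) = z(FA) + d' = -0.9154 + 2.04 = 1.1246
hit rate = Φ(1.1246) = 0.8696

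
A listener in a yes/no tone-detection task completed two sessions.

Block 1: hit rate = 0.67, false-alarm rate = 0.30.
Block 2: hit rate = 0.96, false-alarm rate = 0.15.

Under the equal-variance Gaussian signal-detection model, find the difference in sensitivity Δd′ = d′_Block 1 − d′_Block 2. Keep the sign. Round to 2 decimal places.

Δd′ = -1.82

Block 1: z(0.67) = 0.440, z(0.30) = -0.524, d' = 0.964
Block 2: z(0.96) = 1.751, z(0.15) = -1.036, d' = 2.787
Δd' = d'_Block 1 − d'_Block 2 = 0.964 − 2.787 = -1.823
Block 2 has the higher sensitivity.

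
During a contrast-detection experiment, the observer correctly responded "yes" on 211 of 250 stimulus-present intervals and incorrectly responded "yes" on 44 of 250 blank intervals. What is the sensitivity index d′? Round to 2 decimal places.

H = 211/250 = 0.8440
FA = 44/250 = 0.1760
Φ⁻¹(H) = Φ⁻¹(0.8440) = 1.011
Φ⁻¹(FA) = Φ⁻¹(0.1760) = -0.931
d' = z(H) − z(FA) = 1.011 − (-0.931) = 1.942

d′ = 1.94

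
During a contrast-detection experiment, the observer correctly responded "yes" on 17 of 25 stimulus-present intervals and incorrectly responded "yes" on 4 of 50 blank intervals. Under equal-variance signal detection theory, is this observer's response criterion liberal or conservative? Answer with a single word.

conservative

z(H) = 0.468, z(FA) = -1.405
c = −½·(z(H) + z(FA)) = 0.4685
c > 0 → conservative criterion (biased toward responding “no”).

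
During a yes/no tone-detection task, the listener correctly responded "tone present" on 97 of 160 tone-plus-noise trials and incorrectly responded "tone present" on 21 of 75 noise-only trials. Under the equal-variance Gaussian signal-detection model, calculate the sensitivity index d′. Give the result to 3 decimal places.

H = 97/160 = 0.6062
FA = 21/75 = 0.2800
Φ⁻¹(H) = Φ⁻¹(0.6062) = 0.2694
Φ⁻¹(FA) = Φ⁻¹(0.2800) = -0.5828
d' = z(H) − z(FA) = 0.2694 − (-0.5828) = 0.8522

d′ = 0.852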